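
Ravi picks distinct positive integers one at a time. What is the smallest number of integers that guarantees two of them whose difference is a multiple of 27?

28

Integers whose pairwise differences are multiples of 27 are exactly those sharing a remainder mod 27. The 27 residue classes mod 27 are the pigeonholes.
With 27 integers one could put 1 in each residue class and have no class reach 2.
The 28th integer pushes some class to 2, so 27·1 + 1 = 28.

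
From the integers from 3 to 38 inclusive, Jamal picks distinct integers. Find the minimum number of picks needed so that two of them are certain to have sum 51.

Two chosen integers sum to 51 exactly when both halves of some pair {x, 51−x} with 13 ≤ x ≤ 51−x ≤ 38 are chosen — 13 such pairs.
The remaining 10 elements (those with no distinct partner in range) can never complete a 51-sum, so the worst case takes all of them and one from each pair: 10 + 13 = 23.
By pigeonhole, the 24th integer has to be the second member of some pair, so 23 + 1 = 24.

24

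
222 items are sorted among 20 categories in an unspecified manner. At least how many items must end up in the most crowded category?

12

By pigeonhole, the 20 categories are the holes and the 222 items are the pigeons.
If every category held at most 11 items, the total would be at most 20 × 11 = 220, which is less than 222.
So some category holds at least ⌈222/20⌉ = 12 items.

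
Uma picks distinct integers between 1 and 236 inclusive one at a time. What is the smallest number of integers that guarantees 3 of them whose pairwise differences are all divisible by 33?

Integers whose pairwise differences are multiples of 33 are exactly those sharing a remainder mod 33. Pigeonhole: the 33 residue classes mod 33 are the pigeonholes.
With 66 integers one could put 2 in each residue class and have no class reach 3.
The 67th integer pushes some class to 3, so 33·2 + 1 = 67.

67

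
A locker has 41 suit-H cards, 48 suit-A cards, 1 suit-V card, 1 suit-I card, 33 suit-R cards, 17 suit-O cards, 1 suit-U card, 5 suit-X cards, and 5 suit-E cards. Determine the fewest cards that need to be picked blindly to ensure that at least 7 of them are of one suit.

38

Put each drawn card into a box by suit. The largest draw with every box below 7 takes min(count, 6) from each suit; suits with fewer than 6 contribute all they have.
Σ min(cᵢ, 6) = 6 + 6 + 1 + 1 + 6 + 6 + 1 + 5 + 5 = 37.
Draw number 37 + 1 = 38 must push one box to 7.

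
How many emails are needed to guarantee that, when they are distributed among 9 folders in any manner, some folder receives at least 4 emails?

With 27 emails one could put exactly 3 in each of the 9 folders, and no folder would reach 4.
One more email must land in a folder that already has 3, giving it 4.
So 9 × 3 + 1 = 28 emails are required.

28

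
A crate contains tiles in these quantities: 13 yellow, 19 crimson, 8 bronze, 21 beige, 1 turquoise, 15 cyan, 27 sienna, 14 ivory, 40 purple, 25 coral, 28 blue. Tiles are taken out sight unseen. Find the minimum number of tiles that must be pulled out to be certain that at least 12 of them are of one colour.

By the pigeonhole principle, put each drawn tile into a box by colour. The largest draw with every box below 12 takes min(count, 11) from each colour; colours with fewer than 11 contribute all they have.
Σ min(cᵢ, 11) = 11 + 11 + 8 + 11 + 1 + 11 + 11 + 11 + 11 + 11 + 11 = 108.
Draw number 108 + 1 = 109 must push one box to 12.

109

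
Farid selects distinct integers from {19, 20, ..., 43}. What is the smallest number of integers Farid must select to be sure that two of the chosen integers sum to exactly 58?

16

A set avoiding the sum 58 can contain at most one of each pair {x, 58−x}, plus the 5 elements whose complement lies outside the range or equal to its own complement.
The integers 29, …, 43 (15 of them) are such a set: any two sum to at least 29+30 = 59 > 58.
Pigeonhole: any 16th integer completes one of the 10 pairs, so 16 choices force a sum of 58.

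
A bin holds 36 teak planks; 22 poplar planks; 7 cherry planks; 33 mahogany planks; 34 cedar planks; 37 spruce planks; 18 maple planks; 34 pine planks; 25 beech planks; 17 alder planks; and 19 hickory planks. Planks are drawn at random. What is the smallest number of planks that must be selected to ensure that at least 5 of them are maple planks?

In the worst case for collecting maple planks, every non-maple plank comes out first.
There are 36 + 22 + 7 + 33 + 34 + 37 + 34 + 25 + 17 + 19 = 264 non-maple planks altogether.
After those, each further plank must be maple, so 264 + 5 = 269 draws guarantee 5 maple planks.

269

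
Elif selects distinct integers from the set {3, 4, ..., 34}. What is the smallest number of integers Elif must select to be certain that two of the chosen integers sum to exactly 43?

Group the elements by complementary pair {x, 43−x}: {9,34}, {10,33}, {11,32}, …, giving 13 two-element pairs and 6 integers whose partner 43−x falls outside [3,34].
Treating each of those 19 groups as a pigeonhole, one can pick one integer per group — 19 integers — with no two summing to 43.
The 20th integer lands in an occupied pair, forcing a sum of 43.

20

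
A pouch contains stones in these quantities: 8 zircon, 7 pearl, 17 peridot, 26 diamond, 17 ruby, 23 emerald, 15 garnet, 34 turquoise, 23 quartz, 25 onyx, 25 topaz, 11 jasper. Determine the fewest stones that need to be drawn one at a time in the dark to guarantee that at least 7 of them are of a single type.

By pigeonhole, the 12 types are the holes; the stones drawn are the pigeons.
To avoid 7 of any one type, the worst case takes at most 6 of each type.
That gives 6 + 6 + 6 + 6 + 6 + 6 + 6 + 6 + 6 + 6 + 6 + 6 = 72 stones with no type reaching 7.
The next stone forces some type to 7, so 72 + 1 = 73.

73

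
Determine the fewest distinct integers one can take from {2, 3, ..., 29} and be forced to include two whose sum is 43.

Two chosen integers sum to 43 exactly when both halves of some pair {x, 43−x} with 14 ≤ x ≤ 43−x ≤ 29 are chosen — 8 such pairs.
The remaining 12 elements (those with no distinct partner in range) can never complete a 43-sum, so the worst case takes all of them and one from each pair: 12 + 8 = 20.
The 21st integer has to be the second member of some pair, so 20 + 1 = 21.

21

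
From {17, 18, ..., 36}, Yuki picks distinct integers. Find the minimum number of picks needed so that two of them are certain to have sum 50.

13

Two chosen integers sum to 50 exactly when both halves of some pair {x, 50−x} with 17 ≤ x ≤ 50−x ≤ 33 are chosen — 8 such pairs.
The remaining 4 elements (those with no distinct partner in range) can never complete a 50-sum, so the worst case takes all of them and one from each pair: 4 + 8 = 12.
Pigeonhole: the 13th integer has to be the second member of some pair, so 12 + 1 = 13.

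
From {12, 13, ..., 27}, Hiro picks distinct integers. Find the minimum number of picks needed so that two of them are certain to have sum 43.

Group the elements by complementary pair {x, 43−x}: {16,27}, {17,26}, {18,25}, …, giving 6 two-element pairs and 4 integers whose partner 43−x falls outside [12,27].
By pigeonhole, treating each of those 10 groups as a pigeonhole, one can pick one integer per group — 10 integers — with no two summing to 43.
The 11th integer lands in an occupied pair, forcing a sum of 43.

11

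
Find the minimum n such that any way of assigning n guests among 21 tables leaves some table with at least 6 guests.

With 105 guests one could put exactly 5 in each of the 21 tables, and no table would reach 6.
By pigeonhole, one more guest must land in a table that already has 5, giving it 6.
So 21 × 5 + 1 = 106 guests are required.

106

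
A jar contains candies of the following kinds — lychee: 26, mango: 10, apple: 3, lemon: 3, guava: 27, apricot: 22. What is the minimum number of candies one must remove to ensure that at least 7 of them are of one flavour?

An adversary could hand out at most 6 candies per flavour (apple, lemon run out sooner): 6 + 6 + 3 + 3 + 6 + 6 = 30 candies and still no flavour has 7.
Pigeonhole: one more candy lands in a flavour already at 6, so 31 draws are enough and 30 are not.

31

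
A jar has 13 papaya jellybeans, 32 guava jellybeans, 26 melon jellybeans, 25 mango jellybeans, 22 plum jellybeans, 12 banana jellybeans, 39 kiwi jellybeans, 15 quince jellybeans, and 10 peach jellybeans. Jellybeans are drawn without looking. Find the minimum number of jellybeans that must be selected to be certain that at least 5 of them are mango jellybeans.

174

In the worst case for collecting mango jellybeans, every non-mango jellybean comes out first.
There are 13 + 32 + 26 + 22 + 12 + 39 + 15 + 10 = 169 non-mango jellybeans altogether.
After those, each further jellybean must be mango, so 169 + 5 = 174 draws guarantee 5 mango jellybeans.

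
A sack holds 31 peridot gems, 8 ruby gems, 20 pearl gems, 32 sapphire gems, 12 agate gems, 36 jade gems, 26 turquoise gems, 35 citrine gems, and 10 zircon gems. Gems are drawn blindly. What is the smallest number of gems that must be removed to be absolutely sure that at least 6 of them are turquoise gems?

190

In the worst case for collecting turquoise gems, every non-turquoise gem comes out first.
There are 31 + 8 + 20 + 32 + 12 + 36 + 35 + 10 = 184 non-turquoise gems altogether.
After those, each further gem must be turquoise, so 184 + 6 = 190 draws guarantee 6 turquoise gems.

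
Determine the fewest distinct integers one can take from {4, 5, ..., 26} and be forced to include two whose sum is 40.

A set avoiding the sum 40 can contain at most one of each pair {x, 40−x}, plus the 11 elements whose complement lies outside the range or equal to its own complement.
The integers 4, …, 20 (17 of them) are such a set: any two sum to at least 4+5 = 9 and at most 19+20 = 39 < 40.
By pigeonhole, any 18th integer completes one of the 6 pairs, so 18 choices force a sum of 40.

18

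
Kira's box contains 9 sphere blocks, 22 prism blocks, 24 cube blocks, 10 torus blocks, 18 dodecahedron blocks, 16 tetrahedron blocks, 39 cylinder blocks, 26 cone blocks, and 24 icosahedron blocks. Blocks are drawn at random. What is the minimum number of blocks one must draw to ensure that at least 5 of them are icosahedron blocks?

169

In the worst case for collecting icosahedron blocks, every non-icosahedron block comes out first.
There are 9 + 22 + 24 + 10 + 18 + 16 + 39 + 26 = 164 non-icosahedron blocks altogether.
After those, each further block must be icosahedron, so 164 + 5 = 169 draws guarantee 5 icosahedron blocks.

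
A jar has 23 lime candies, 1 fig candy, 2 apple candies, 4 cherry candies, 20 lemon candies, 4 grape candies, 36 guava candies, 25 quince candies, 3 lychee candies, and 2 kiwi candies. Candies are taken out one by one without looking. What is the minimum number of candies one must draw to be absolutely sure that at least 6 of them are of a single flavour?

37

Pigeonhole: the 10 flavours are the holes; the candies drawn are the pigeons.
To avoid 6 of any one flavour, the worst case takes at most 5 of each flavour, or every candy of a flavour that has fewer than 5.
That gives 5 + 1 + 2 + 4 + 5 + 4 + 5 + 5 + 3 + 2 = 36 candies with no flavour reaching 6.
The next candy forces some flavour to 6, so 36 + 1 = 37.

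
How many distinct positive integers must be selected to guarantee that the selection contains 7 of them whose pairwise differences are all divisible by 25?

Integers whose pairwise differences are multiples of 25 are exactly those sharing a remainder mod 25. Pigeonhole: the 25 residue classes mod 25 are the pigeonholes.
With 150 integers one could put 6 in each residue class and have no class reach 7.
The 151st integer pushes some class to 7, so 25·6 + 1 = 151.

151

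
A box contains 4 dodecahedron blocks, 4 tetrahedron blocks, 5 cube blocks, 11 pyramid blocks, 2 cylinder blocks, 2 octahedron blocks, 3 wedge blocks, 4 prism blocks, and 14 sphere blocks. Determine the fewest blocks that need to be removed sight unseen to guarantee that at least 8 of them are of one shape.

39

An adversary could hand out at most 7 blocks per shape (7 shapes run out sooner): 4 + 4 + 5 + 7 + 2 + 2 + 3 + 4 + 7 = 38 blocks and still no shape has 8.
One more block lands in a shape already at 7, so 39 draws are enough and 38 are not.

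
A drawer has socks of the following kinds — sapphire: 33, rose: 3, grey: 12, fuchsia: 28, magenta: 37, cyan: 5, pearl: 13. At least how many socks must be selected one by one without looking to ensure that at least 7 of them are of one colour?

39

Pigeonhole: put each drawn sock into a box by colour. The largest draw with every box below 7 takes min(count, 6) from each colour; colours with fewer than 6 contribute all they have.
Σ min(cᵢ, 6) = 6 + 3 + 6 + 6 + 6 + 5 + 6 = 38.
Draw number 38 + 1 = 39 must push one box to 7.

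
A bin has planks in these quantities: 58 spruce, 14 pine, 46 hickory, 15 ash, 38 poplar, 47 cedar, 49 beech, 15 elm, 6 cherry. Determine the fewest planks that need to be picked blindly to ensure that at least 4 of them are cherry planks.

In the worst case for collecting cherry planks, every non-cherry plank comes out first.
There are 58 + 14 + 46 + 15 + 38 + 47 + 49 + 15 = 282 non-cherry planks altogether.
After those, each further plank must be cherry, so 282 + 4 = 286 draws guarantee 4 cherry planks.

286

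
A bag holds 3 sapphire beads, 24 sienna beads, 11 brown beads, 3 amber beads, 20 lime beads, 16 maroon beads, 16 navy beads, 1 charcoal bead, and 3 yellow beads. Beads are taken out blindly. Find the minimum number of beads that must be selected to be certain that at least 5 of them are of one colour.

Pigeonhole: the 9 colours are the holes; the beads drawn are the pigeons.
To avoid 5 of any one colour, the worst case takes at most 4 of each colour, or every bead of a colour that has fewer than 4.
That gives 3 + 4 + 4 + 3 + 4 + 4 + 4 + 1 + 3 = 30 beads with no colour reaching 5.
The next bead forces some colour to 5, so 30 + 1 = 31.

31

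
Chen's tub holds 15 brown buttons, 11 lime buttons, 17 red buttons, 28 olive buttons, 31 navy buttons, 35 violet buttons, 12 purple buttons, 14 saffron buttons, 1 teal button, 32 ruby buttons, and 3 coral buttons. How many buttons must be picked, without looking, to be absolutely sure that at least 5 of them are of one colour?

An adversary could hand out at most 4 buttons per colour (teal, coral run out sooner): 4 + 4 + 4 + 4 + 4 + 4 + 4 + 4 + 1 + 4 + 3 = 40 buttons and still no colour has 5.
By pigeonhole, one more button lands in a colour already at 4, so 41 draws are enough and 40 are not.

41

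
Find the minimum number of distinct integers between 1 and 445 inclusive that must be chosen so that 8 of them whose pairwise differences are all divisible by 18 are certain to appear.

Integers whose pairwise differences are multiples of 18 are exactly those sharing a remainder mod 18. By pigeonhole, the 18 residue classes mod 18 are the pigeonholes.
With 126 integers one could put 7 in each residue class and have no class reach 8.
The 127th integer pushes some class to 8, so 18·7 + 1 = 127.

127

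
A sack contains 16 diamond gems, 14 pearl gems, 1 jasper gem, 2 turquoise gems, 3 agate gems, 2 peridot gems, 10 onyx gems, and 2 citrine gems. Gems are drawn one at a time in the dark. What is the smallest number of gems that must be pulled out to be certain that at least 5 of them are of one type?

The 8 types are the holes; the gems drawn are the pigeons.
To avoid 5 of any one type, the worst case takes at most 4 of each type, or every gem of a type that has fewer than 4.
That gives 4 + 4 + 1 + 2 + 3 + 2 + 4 + 2 = 22 gems with no type reaching 5.
The next gem forces some type to 5, so 22 + 1 = 23.

23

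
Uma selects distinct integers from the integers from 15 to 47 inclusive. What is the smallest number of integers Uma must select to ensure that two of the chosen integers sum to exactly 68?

Two chosen integers sum to 68 exactly when both halves of some pair {x, 68−x} with 21 ≤ x ≤ 68−x ≤ 47 are chosen — 13 such pairs.
The remaining 7 elements (those with no distinct partner in range) can never complete a 68-sum, so the worst case takes all of them and one from each pair: 7 + 13 = 20.
The 21st integer has to be the second member of some pair, so 20 + 1 = 21.

21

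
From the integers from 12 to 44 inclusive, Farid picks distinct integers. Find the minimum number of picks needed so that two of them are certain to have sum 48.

22

Two chosen integers sum to 48 exactly when both halves of some pair {x, 48−x} with 12 ≤ x ≤ 48−x ≤ 36 are chosen — 12 such pairs.
The remaining 9 elements (those with no distinct partner in range) can never complete a 48-sum, so the worst case takes all of them and one from each pair: 9 + 12 = 21.
By pigeonhole, the 22nd integer has to be the second member of some pair, so 21 + 1 = 22.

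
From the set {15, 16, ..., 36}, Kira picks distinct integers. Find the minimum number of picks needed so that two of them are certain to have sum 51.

12

Two chosen integers sum to 51 exactly when both halves of some pair {x, 51−x} with 15 ≤ x ≤ 51−x ≤ 36 are chosen — 11 such pairs.
Every element belongs to one of those pairs, so the worst case picks one from each: 11 integers.
Pigeonhole: the 12th integer has to be the second member of some pair, so 11 + 1 = 12.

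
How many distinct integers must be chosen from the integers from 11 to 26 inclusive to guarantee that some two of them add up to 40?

11

A set avoiding the sum 40 can contain at most one of each pair {x, 40−x}, plus the 4 elements whose complement lies outside the range or equal to its own complement.
The integers 11, …, 20 (10 of them) are such a set: any two sum to at least 11+12 = 23 and at most 19+20 = 39 < 40.
By pigeonhole, any 11th integer completes one of the 6 pairs, so 11 choices force a sum of 40.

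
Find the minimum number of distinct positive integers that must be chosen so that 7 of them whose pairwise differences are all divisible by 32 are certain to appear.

193

Integers whose pairwise differences are multiples of 32 are exactly those sharing a remainder mod 32. The 32 residue classes mod 32 are the pigeonholes.
With 192 integers one could put 6 in each residue class and have no class reach 7.
The 193rd integer pushes some class to 7, so 32·6 + 1 = 193.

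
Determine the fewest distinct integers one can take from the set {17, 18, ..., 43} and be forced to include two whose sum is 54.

18

A set avoiding the sum 54 can contain at most one of each pair {x, 54−x}, plus the 7 elements whose complement lies outside the range or equal to its own complement.
The integers 27, …, 43 (17 of them) are such a set: any two sum to at least 27+28 = 55 > 54.
Any 18th integer completes one of the 10 pairs, so 18 choices force a sum of 54.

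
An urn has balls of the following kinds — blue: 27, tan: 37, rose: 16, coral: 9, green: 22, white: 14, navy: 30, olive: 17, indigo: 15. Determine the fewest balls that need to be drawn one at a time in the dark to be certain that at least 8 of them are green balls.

173

In the worst case for collecting green balls, every non-green ball comes out first.
There are 27 + 37 + 16 + 9 + 14 + 30 + 17 + 15 = 165 non-green balls altogether.
After those, each further ball must be green, so 165 + 8 = 173 draws guarantee 8 green balls.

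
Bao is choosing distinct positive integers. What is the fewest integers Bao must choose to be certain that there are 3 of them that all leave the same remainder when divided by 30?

By pigeonhole, the 30 residue classes mod 30 are the pigeonholes.
With 60 integers one could put 2 in each residue class and have no class reach 3.
The 61st integer pushes some class to 3, so 30·2 + 1 = 61.

61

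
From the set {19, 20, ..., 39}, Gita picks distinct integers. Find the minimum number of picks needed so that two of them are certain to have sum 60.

13

A set avoiding the sum 60 can contain at most one of each pair {x, 60−x}, plus the 3 elements whose complement lies outside the range or equal to its own complement.
The integers 19, …, 30 (12 of them) are such a set: any two sum to at least 19+20 = 39 and at most 29+30 = 59 < 60.
By the pigeonhole principle, any 13th integer completes one of the 9 pairs, so 13 choices force a sum of 60.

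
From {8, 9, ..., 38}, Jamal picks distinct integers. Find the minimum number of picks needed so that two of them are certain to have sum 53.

20

Two chosen integers sum to 53 exactly when both halves of some pair {x, 53−x} with 15 ≤ x ≤ 53−x ≤ 38 are chosen — 12 such pairs.
The remaining 7 elements (those with no distinct partner in range) can never complete a 53-sum, so the worst case takes all of them and one from each pair: 7 + 12 = 19.
By pigeonhole, the 20th integer has to be the second member of some pair, so 19 + 1 = 20.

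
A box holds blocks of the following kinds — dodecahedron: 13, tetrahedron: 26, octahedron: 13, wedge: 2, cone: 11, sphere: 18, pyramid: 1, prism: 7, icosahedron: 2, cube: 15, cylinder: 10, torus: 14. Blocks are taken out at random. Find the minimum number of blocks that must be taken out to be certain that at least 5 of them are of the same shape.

An adversary could hand out at most 4 blocks per shape (wedge, pyramid, icosahedron run out sooner): 4 + 4 + 4 + 2 + 4 + 4 + 1 + 4 + 2 + 4 + 4 + 4 = 41 blocks and still no shape has 5.
One more block lands in a shape already at 4, so 42 draws are enough and 41 are not.

42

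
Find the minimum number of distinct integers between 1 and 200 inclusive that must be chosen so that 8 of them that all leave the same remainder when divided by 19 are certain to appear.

134

Pigeonhole: the 19 residue classes mod 19 are the pigeonholes.
With 133 integers one could put 7 in each residue class and have no class reach 8.
The 134th integer pushes some class to 8, so 19·7 + 1 = 134.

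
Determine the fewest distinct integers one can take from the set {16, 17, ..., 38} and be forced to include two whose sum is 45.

Group the elements by complementary pair {x, 45−x}: {16,29}, {17,28}, {18,27}, …, giving 7 two-element pairs and 9 integers whose partner 45−x falls outside [16,38].
Treating each of those 16 groups as a pigeonhole, one can pick one integer per group — 16 integers — with no two summing to 45.
The 17th integer lands in an occupied pair, forcing a sum of 45.

17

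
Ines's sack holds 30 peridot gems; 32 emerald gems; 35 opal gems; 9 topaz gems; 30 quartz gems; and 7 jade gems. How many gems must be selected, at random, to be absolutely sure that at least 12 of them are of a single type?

An adversary could hand out at most 11 gems per type (topaz, jade run out sooner): 11 + 11 + 11 + 9 + 11 + 7 = 60 gems and still no type has 12.
By the pigeonhole principle, one more gem lands in a type already at 11, so 61 draws are enough and 60 are not.

61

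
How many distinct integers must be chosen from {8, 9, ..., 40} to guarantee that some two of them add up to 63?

25

Group the elements by complementary pair {x, 63−x}: {23,40}, {24,39}, {25,38}, …, giving 9 two-element pairs and 15 integers whose partner 63−x falls outside [8,40].
Treating each of those 24 groups as a pigeonhole, one can pick one integer per group — 24 integers — with no two summing to 63.
The 25th integer lands in an occupied pair, forcing a sum of 63.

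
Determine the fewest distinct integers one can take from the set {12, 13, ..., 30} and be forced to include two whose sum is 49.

14

A set avoiding the sum 49 can contain at most one of each pair {x, 49−x}, plus the 7 elements whose complement lies outside the range.
The integers 12, …, 24 (13 of them) are such a set: any two sum to at least 12+13 = 25 and at most 23+24 = 47 < 49.
Pigeonhole: any 14th integer completes one of the 6 pairs, so 14 choices force a sum of 49.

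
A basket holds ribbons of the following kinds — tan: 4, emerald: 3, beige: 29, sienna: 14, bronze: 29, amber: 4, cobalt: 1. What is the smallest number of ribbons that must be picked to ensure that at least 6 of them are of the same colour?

28

An adversary could hand out at most 5 ribbons per colour (4 colours run out sooner): 4 + 3 + 5 + 5 + 5 + 4 + 1 = 27 ribbons and still no colour has 6.
By pigeonhole, one more ribbon lands in a colour already at 5, so 28 draws are enough and 27 are not.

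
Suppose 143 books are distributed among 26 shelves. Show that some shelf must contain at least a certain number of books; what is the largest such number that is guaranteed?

6

By pigeonhole, the 26 shelves are the holes and the 143 books are the pigeons.
If every shelf held at most 5 books, the total would be at most 26 × 5 = 130, which is less than 143.
So some shelf holds at least ⌈143/26⌉ = 6 books.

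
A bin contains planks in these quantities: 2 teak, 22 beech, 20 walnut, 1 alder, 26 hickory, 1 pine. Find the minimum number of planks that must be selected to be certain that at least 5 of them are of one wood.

Put each drawn plank into a box by wood. The largest draw with every box below 5 takes min(count, 4) from each wood; woods with fewer than 4 contribute all they have.
Σ min(cᵢ, 4) = 2 + 4 + 4 + 1 + 4 + 1 = 16.
Draw number 16 + 1 = 17 must push one box to 5.

17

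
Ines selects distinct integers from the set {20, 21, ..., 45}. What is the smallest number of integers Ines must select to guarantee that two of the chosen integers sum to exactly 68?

A set avoiding the sum 68 can contain at most one of each pair {x, 68−x}, plus the 4 elements whose complement lies outside the range or equal to its own complement.
The integers 20, …, 34 (15 of them) are such a set: any two sum to at least 20+21 = 41 and at most 33+34 = 67 < 68.
Pigeonhole: any 16th integer completes one of the 11 pairs, so 16 choices force a sum of 68.

16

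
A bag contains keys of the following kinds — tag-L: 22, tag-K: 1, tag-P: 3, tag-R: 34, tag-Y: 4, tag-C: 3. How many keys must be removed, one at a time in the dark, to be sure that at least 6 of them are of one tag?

22

The 6 tags are the holes; the keys drawn are the pigeons.
To avoid 6 of any one tag, the worst case takes at most 5 of each tag, or every key of a tag that has fewer than 5.
That gives 5 + 1 + 3 + 5 + 4 + 3 = 21 keys with no tag reaching 6.
The next key forces some tag to 6, so 21 + 1 = 22.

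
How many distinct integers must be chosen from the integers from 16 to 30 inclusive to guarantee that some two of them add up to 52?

Two chosen integers sum to 52 exactly when both halves of some pair {x, 52−x} with 22 ≤ x ≤ 52−x ≤ 30 are chosen — 4 such pairs.
The remaining 7 elements (those with no distinct partner in range) can never complete a 52-sum, so the worst case takes all of them and one from each pair: 7 + 4 = 11.
The 12th integer has to be the second member of some pair, so 11 + 1 = 12.

12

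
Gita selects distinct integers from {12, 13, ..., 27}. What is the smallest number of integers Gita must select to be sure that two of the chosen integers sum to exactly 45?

A set avoiding the sum 45 can contain at most one of each pair {x, 45−x}, plus the 6 elements whose complement lies outside the range.
The integers 12, …, 22 (11 of them) are such a set: any two sum to at least 12+13 = 25 and at most 21+22 = 43 < 45.
Any 12th integer completes one of the 5 pairs, so 12 choices force a sum of 45.

12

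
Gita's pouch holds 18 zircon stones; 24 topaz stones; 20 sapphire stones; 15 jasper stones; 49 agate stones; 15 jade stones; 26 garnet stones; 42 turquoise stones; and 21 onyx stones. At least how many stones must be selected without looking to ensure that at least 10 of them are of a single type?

82

The 9 types are the holes; the stones drawn are the pigeons.
To avoid 10 of any one type, the worst case takes at most 9 of each type.
That gives 9 + 9 + 9 + 9 + 9 + 9 + 9 + 9 + 9 = 81 stones with no type reaching 10.
The next stone forces some type to 10, so 81 + 1 = 82.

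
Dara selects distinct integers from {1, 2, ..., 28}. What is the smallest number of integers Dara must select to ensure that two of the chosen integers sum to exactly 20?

A set avoiding the sum 20 can contain at most one of each pair {x, 20−x}, plus the 10 elements whose complement lies outside the range or equal to its own complement.
The integers 10, …, 28 (19 of them) are such a set: any two sum to at least 10+11 = 21 > 20.
Any 20th integer completes one of the 9 pairs, so 20 choices force a sum of 20.

20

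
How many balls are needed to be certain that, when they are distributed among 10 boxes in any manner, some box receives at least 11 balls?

101

With 100 balls one could put exactly 10 in each of the 10 boxes, and no box would reach 11.
One more ball must land in a box that already has 10, giving it 11.
So 10 × 10 + 1 = 101 balls are required.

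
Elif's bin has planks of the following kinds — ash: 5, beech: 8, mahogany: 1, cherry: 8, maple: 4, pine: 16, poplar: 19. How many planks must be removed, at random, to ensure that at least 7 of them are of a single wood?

Put each drawn plank into a box by wood. The largest draw with every box below 7 takes min(count, 6) from each wood; woods with fewer than 6 contribute all they have.
Σ min(cᵢ, 6) = 5 + 6 + 1 + 6 + 4 + 6 + 6 = 34.
Draw number 34 + 1 = 35 must push one box to 7.

35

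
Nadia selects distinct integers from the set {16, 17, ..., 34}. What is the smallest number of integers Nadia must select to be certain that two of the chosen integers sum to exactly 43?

Two chosen integers sum to 43 exactly when both halves of some pair {x, 43−x} with 16 ≤ x ≤ 43−x ≤ 27 are chosen — 6 such pairs.
The remaining 7 elements (those with no distinct partner in range) can never complete a 43-sum, so the worst case takes all of them and one from each pair: 7 + 6 = 13.
Pigeonhole: the 14th integer has to be the second member of some pair, so 13 + 1 = 14.

14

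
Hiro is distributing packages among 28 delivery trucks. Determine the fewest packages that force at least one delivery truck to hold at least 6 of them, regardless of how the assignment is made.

With 140 packages one could put exactly 5 in each of the 28 delivery trucks, and no delivery truck would reach 6.
Pigeonhole: one more package must land in a delivery truck that already has 5, giving it 6.
So 28 × 5 + 1 = 141 packages are required.

141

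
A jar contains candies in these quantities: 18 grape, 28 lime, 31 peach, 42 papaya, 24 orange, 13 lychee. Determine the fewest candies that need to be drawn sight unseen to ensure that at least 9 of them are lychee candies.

In the worst case for collecting lychee candies, every non-lychee candy comes out first.
There are 18 + 28 + 31 + 42 + 24 = 143 non-lychee candies altogether.
After those, each further candy must be lychee, so 143 + 9 = 152 draws guarantee 9 lychee candies.

152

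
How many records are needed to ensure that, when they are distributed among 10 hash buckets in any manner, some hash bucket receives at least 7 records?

With 60 records one could put exactly 6 in each of the 10 hash buckets, and no hash bucket would reach 7.
Pigeonhole: one more record must land in a hash bucket that already has 6, giving it 7.
So 10 × 6 + 1 = 61 records are required.

61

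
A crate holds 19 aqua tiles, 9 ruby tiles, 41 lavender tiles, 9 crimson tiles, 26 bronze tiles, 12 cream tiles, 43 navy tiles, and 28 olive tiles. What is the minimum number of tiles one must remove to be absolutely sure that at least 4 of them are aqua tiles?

In the worst case for collecting aqua tiles, every non-aqua tile comes out first.
There are 9 + 41 + 9 + 26 + 12 + 43 + 28 = 168 non-aqua tiles altogether.
After those, each further tile must be aqua, so 168 + 4 = 172 draws guarantee 4 aqua tiles.

172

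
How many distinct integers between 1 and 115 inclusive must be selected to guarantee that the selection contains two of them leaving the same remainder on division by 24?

25

Pigeonhole: the 24 residue classes mod 24 are the pigeonholes.
With 24 integers one could put 1 in each residue class and have no class reach 2.
The 25th integer pushes some class to 2, so 24·1 + 1 = 25.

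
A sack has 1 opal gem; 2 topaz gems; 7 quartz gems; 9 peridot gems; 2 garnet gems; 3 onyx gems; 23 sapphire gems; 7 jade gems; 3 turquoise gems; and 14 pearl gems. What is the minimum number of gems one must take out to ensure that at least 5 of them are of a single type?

32

Put each drawn gem into a box by type. The largest draw with every box below 5 takes min(count, 4) from each type; types with fewer than 4 contribute all they have.
Σ min(cᵢ, 4) = 1 + 2 + 4 + 4 + 2 + 3 + 4 + 4 + 3 + 4 = 31.
Draw number 31 + 1 = 32 must push one box to 5.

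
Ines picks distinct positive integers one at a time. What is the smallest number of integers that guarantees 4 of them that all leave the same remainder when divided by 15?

By pigeonhole, the 15 residue classes mod 15 are the pigeonholes.
With 45 integers one could put 3 in each residue class and have no class reach 4.
The 46th integer pushes some class to 4, so 15·3 + 1 = 46.

46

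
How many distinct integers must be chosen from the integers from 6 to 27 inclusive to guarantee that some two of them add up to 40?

16

Group the elements by complementary pair {x, 40−x}: {13,27}, {14,26}, {15,25}, …, giving 7 two-element pairs, the single value 20 (it cannot pair with itself since the integers are distinct), and 7 integers whose partner 40−x falls outside [6,27].
By pigeonhole, treating each of those 15 groups as a pigeonhole, one can pick one integer per group — 15 integers — with no two summing to 40.
The 16th integer lands in an occupied pair, forcing a sum of 40.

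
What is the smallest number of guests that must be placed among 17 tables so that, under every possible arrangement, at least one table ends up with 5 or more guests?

69

With 68 guests one could put exactly 4 in each of the 17 tables, and no table would reach 5.
One more guest must land in a table that already has 4, giving it 5.
So 17 × 4 + 1 = 69 guests are required.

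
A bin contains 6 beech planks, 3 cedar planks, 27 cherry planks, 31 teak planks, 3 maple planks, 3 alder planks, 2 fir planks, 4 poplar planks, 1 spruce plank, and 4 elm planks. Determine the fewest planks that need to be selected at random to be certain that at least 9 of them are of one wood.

An adversary could hand out at most 8 planks per wood (8 woods run out sooner): 6 + 3 + 8 + 8 + 3 + 3 + 2 + 4 + 1 + 4 = 42 planks and still no wood has 9.
By pigeonhole, one more plank lands in a wood already at 8, so 43 draws are enough and 42 are not.

43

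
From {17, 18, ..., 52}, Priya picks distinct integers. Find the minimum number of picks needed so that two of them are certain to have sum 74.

Group the elements by complementary pair {x, 74−x}: {22,52}, {23,51}, {24,50}, …, giving 15 two-element pairs, the single value 37 (it cannot pair with itself since the integers are distinct), and 5 integers whose partner 74−x falls outside [17,52].
By the pigeonhole principle, treating each of those 21 groups as a pigeonhole, one can pick one integer per group — 21 integers — with no two summing to 74.
The 22nd integer lands in an occupied pair, forcing a sum of 74.

22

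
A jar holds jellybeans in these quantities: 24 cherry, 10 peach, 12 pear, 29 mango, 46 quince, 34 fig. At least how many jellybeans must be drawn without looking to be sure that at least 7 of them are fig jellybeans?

128

In the worst case for collecting fig jellybeans, every non-fig jellybean comes out first.
There are 24 + 10 + 12 + 29 + 46 = 121 non-fig jellybeans altogether.
After those, each further jellybean must be fig, so 121 + 7 = 128 draws guarantee 7 fig jellybeans.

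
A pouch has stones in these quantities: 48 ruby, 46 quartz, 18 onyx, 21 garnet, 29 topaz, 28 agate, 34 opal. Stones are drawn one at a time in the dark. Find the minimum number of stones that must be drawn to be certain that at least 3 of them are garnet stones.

206

In the worst case for collecting garnet stones, every non-garnet stone comes out first.
There are 48 + 46 + 18 + 29 + 28 + 34 = 203 non-garnet stones altogether.
After those, each further stone must be garnet, so 203 + 3 = 206 draws guarantee 3 garnet stones.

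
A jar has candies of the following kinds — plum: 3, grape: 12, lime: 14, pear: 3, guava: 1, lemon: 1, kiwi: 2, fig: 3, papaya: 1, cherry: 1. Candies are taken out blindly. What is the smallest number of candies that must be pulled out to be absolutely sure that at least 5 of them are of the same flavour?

24

By pigeonhole, put each drawn candy into a box by flavour. The largest draw with every box below 5 takes min(count, 4) from each flavour; flavours with fewer than 4 contribute all they have.
Σ min(cᵢ, 4) = 3 + 4 + 4 + 3 + 1 + 1 + 2 + 3 + 1 + 1 = 23.
Draw number 23 + 1 = 24 must push one box to 5.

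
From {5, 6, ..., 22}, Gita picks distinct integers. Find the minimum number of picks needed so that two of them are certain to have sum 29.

Two chosen integers sum to 29 exactly when both halves of some pair {x, 29−x} with 7 ≤ x ≤ 29−x ≤ 22 are chosen — 8 such pairs.
The remaining 2 elements (those with no distinct partner in range) can never complete a 29-sum, so the worst case takes all of them and one from each pair: 2 + 8 = 10.
By pigeonhole, the 11th integer has to be the second member of some pair, so 10 + 1 = 11.

11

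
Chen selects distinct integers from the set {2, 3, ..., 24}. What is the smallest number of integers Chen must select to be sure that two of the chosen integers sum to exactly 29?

14

A set avoiding the sum 29 can contain at most one of each pair {x, 29−x}, plus the 3 elements whose complement lies outside the range.
The integers 2, …, 14 (13 of them) are such a set: any two sum to at least 2+3 = 5 and at most 13+14 = 27 < 29.
Any 14th integer completes one of the 10 pairs, so 14 choices force a sum of 29.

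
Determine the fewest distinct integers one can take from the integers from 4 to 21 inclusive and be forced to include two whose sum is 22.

Group the elements by complementary pair {x, 22−x}: {4,18}, {5,17}, {6,16}, …, giving 7 two-element pairs, the single value 11 (it cannot pair with itself since the integers are distinct), and 3 integers whose partner 22−x falls outside [4,21].
Treating each of those 11 groups as a pigeonhole, one can pick one integer per group — 11 integers — with no two summing to 22.
The 12th integer lands in an occupied pair, forcing a sum of 22.

12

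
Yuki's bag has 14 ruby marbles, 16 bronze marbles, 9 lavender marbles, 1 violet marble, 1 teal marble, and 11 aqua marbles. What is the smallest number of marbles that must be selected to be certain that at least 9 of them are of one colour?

By the pigeonhole principle, put each drawn marble into a box by colour. The largest draw with every box below 9 takes min(count, 8) from each colour; colours with fewer than 8 contribute all they have.
Σ min(cᵢ, 8) = 8 + 8 + 8 + 1 + 1 + 8 = 34.
Draw number 34 + 1 = 35 must push one box to 9.

35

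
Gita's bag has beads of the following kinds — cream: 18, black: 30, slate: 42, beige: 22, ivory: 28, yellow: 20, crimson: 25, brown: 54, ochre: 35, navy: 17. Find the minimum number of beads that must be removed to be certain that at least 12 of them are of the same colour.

Pigeonhole: the 10 colours are the holes; the beads drawn are the pigeons.
To avoid 12 of any one colour, the worst case takes at most 11 of each colour.
That gives 11 + 11 + 11 + 11 + 11 + 11 + 11 + 11 + 11 + 11 = 110 beads with no colour reaching 12.
The next bead forces some colour to 12, so 110 + 1 = 111.

111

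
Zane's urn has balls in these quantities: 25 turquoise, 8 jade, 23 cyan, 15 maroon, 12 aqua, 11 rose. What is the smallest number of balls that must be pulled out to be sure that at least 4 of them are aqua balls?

86

In the worst case for collecting aqua balls, every non-aqua ball comes out first.
There are 25 + 8 + 23 + 15 + 11 = 82 non-aqua balls altogether.
After those, each further ball must be aqua, so 82 + 4 = 86 draws guarantee 4 aqua balls.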